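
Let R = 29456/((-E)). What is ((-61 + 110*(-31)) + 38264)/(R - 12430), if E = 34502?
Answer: -600214043/214444658 ≈ -2.7989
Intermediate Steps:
R = -14728/17251 (R = 29456/((-1*34502)) = 29456/(-34502) = 29456*(-1/34502) = -14728/17251 ≈ -0.85375)
((-61 + 110*(-31)) + 38264)/(R - 12430) = ((-61 + 110*(-31)) + 38264)/(-14728/17251 - 12430) = ((-61 - 3410) + 38264)/(-214444658/17251) = (-3471 + 38264)*(-17251/214444658) = 34793*(-17251/214444658) = -600214043/214444658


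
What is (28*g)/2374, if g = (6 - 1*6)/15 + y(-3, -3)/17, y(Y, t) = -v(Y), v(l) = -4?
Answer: 56/20179 ≈ 0.0027752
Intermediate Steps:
y(Y, t) = 4 (y(Y, t) = -1*(-4) = 4)
g = 4/17 (g = (6 - 1*6)/15 + 4/17 = (6 - 6)*(1/15) + 4*(1/17) = 0*(1/15) + 4/17 = 0 + 4/17 = 4/17 ≈ 0.23529)
(28*g)/2374 = (28*(4/17))/2374 = (112/17)*(1/2374) = 56/20179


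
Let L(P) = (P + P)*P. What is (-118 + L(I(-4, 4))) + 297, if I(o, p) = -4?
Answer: 211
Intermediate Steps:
L(P) = 2*P² (L(P) = (2*P)*P = 2*P²)
(-118 + L(I(-4, 4))) + 297 = (-118 + 2*(-4)²) + 297 = (-118 + 2*16) + 297 = (-118 + 32) + 297 = -86 + 297 = 211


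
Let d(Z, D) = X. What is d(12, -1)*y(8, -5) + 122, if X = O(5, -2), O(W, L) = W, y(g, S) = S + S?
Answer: 72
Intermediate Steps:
y(g, S) = 2*S
X = 5
d(Z, D) = 5
d(12, -1)*y(8, -5) + 122 = 5*(2*(-5)) + 122 = 5*(-10) + 122 = -50 + 122 = 72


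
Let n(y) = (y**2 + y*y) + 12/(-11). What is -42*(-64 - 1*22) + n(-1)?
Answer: 39742/11 ≈ 3612.9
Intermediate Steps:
n(y) = -12/11 + 2*y**2 (n(y) = (y**2 + y**2) + 12*(-1/11) = 2*y**2 - 12/11 = -12/11 + 2*y**2)
-42*(-64 - 1*22) + n(-1) = -42*(-64 - 1*22) + (-12/11 + 2*(-1)**2) = -42*(-64 - 22) + (-12/11 + 2*1) = -42*(-86) + (-12/11 + 2) = 3612 + 10/11 = 39742/11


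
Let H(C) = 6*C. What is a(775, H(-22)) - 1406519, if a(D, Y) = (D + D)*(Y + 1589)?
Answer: 851831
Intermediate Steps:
a(D, Y) = 2*D*(1589 + Y) (a(D, Y) = (2*D)*(1589 + Y) = 2*D*(1589 + Y))
a(775, H(-22)) - 1406519 = 2*775*(1589 + 6*(-22)) - 1406519 = 2*775*(1589 - 132) - 1406519 = 2*775*1457 - 1406519 = 2258350 - 1406519 = 851831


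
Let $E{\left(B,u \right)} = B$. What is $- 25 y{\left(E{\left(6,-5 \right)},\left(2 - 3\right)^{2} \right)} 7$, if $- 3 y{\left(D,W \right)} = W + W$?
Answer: $\frac{350}{3} \approx 116.67$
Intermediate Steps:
$y{\left(D,W \right)} = - \frac{2 W}{3}$ ($y{\left(D,W \right)} = - \frac{W + W}{3} = - \frac{2 W}{3}$)
$- 25 y{\left(E{\left(6,-5 \right)},\left(2 - 3\right)^{2} \right)} 7 = - 25 \left(- \frac{2 \left(2 - 3\right)^{2}}{3}\right) 7 = - 25 \left(- \frac{2 \left(-1\right)^{2}}{3}\right) 7 = - 25 \left(\left(- \frac{2}{3}\right) 1\right) 7 = \left(-25\right) \left(- \frac{2}{3}\right) 7 = \frac{50}{3} \cdot 7 = \frac{350}{3}$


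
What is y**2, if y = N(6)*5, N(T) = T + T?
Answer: 3600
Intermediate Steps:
N(T) = 2*T
y = 60 (y = (2*6)*5 = 12*5 = 60)
y**2 = 60**2 = 3600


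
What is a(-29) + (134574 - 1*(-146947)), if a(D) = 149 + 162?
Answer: 281832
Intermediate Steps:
a(D) = 311
a(-29) + (134574 - 1*(-146947)) = 311 + (134574 - 1*(-146947)) = 311 + (134574 + 146947) = 311 + 281521 = 281832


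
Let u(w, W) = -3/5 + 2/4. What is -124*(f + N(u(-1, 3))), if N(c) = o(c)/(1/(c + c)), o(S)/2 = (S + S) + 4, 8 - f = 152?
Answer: 451112/25 ≈ 18044.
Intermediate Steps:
f = -144 (f = 8 - 1*152 = 8 - 152 = -144)
o(S) = 8 + 4*S (o(S) = 2*((S + S) + 4) = 2*(2*S + 4) = 2*(4 + 2*S) = 8 + 4*S)
u(w, W) = -⅒ (u(w, W) = -3*⅕ + 2*(¼) = -⅗ + ½ = -⅒)
N(c) = 2*c*(8 + 4*c) (N(c) = (8 + 4*c)/(1/(c + c)) = (8 + 4*c)/(1/(2*c)) = (8 + 4*c)/((1/(2*c))) = (8 + 4*c)*(2*c) = 2*c*(8 + 4*c))
-124*(f + N(u(-1, 3))) = -124*(-144 + 8*(-⅒)*(2 - ⅒)) = -124*(-144 + 8*(-⅒)*(19/10)) = -124*(-144 - 38/25) = -124*(-3638/25) = 451112/25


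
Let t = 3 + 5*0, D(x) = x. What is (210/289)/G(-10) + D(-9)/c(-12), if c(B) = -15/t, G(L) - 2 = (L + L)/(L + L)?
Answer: 2951/1445 ≈ 2.0422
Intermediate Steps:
t = 3 (t = 3 + 0 = 3)
G(L) = 3 (G(L) = 2 + (L + L)/(L + L) = 2 + (2*L)/((2*L)) = 2 + (2*L)*(1/(2*L)) = 2 + 1 = 3)
c(B) = -5 (c(B) = -15/3 = -15*⅓ = -5)
(210/289)/G(-10) + D(-9)/c(-12) = (210/289)/3 - 9/(-5) = (210*(1/289))*(⅓) - 9*(-⅕) = (210/289)*(⅓) + 9/5 = 70/289 + 9/5 = 2951/1445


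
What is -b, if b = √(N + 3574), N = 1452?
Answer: -√5026 ≈ -70.894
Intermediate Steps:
b = √5026 (b = √(1452 + 3574) = √5026 ≈ 70.894)
-b = -√5026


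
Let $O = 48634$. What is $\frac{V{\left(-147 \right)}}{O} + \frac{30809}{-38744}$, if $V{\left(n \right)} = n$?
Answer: $- \frac{752030137}{942137848} \approx -0.79822$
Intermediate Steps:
$\frac{V{\left(-147 \right)}}{O} + \frac{30809}{-38744} = - \frac{147}{48634} + \frac{30809}{-38744} = \left(-147\right) \frac{1}{48634} + 30809 \left(- \frac{1}{38744}\right) = - \frac{147}{48634} - \frac{30809}{38744} = - \frac{752030137}{942137848}$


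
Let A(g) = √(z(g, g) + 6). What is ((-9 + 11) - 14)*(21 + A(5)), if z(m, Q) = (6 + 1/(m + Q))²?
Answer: -252 - 6*√4321/5 ≈ -330.88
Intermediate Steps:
z(m, Q) = (6 + 1/(Q + m))²
A(g) = √(6 + (1 + 12*g)²/(4*g²)) (A(g) = √((1 + 6*g + 6*g)²/(g + g)² + 6) = √((1 + 12*g)²/(2*g)² + 6) = √((1/(4*g²))*(1 + 12*g)² + 6) = √((1 + 12*g)²/(4*g²) + 6) = √(6 + (1 + 12*g)²/(4*g²)))
((-9 + 11) - 14)*(21 + A(5)) = ((-9 + 11) - 14)*(21 + √(168 + 5⁻² + 24/5)/2) = (2 - 14)*(21 + √(168 + 1/25 + 24*(⅕))/2) = -12*(21 + √(168 + 1/25 + 24/5)/2) = -12*(21 + √(4321/25)/2) = -12*(21 + (√4321/5)/2) = -12*(21 + √4321/10) = -252 - 6*√4321/5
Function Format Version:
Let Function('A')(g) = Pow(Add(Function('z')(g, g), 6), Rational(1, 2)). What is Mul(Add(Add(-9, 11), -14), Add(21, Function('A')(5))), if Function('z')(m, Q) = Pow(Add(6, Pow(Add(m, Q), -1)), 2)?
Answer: Add(-252, Mul(Rational(-6, 5), Pow(4321, Rational(1, 2)))) ≈ -330.88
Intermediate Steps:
Function('z')(m, Q) = Pow(Add(6, Pow(Add(Q, m), -1)), 2)
Function('A')(g) = Pow(Add(6, Mul(Rational(1, 4), Pow(g, -2), Pow(Add(1, Mul(12, g)), 2))), Rational(1, 2)) (Function('A')(g) = Pow(Add(Mul(Pow(Add(g, g), -2), Pow(Add(1, Mul(6, g), Mul(6, g)), 2)), 6), Rational(1, 2)) = Pow(Add(Mul(Pow(Mul(2, g), -2), Pow(Add(1, Mul(12, g)), 2)), 6), Rational(1, 2)) = Pow(Add(Mul(Mul(Rational(1, 4), Pow(g, -2)), Pow(Add(1, Mul(12, g)), 2)), 6), Rational(1, 2)) = Pow(Add(Mul(Rational(1, 4), Pow(g, -2), Pow(Add(1, Mul(12, g)), 2)), 6), Rational(1, 2)) = Pow(Add(6, Mul(Rational(1, 4), Pow(g, -2), Pow(Add(1, Mul(12, g)), 2))), Rational(1, 2)))
Mul(Add(Add(-9, 11), -14), Add(21, Function('A')(5))) = Mul(Add(Add(-9, 11), -14), Add(21, Mul(Rational(1, 2), Pow(Add(168, Pow(5, -2), Mul(24, Pow(5, -1))), Rational(1, 2))))) = Mul(Add(2, -14), Add(21, Mul(Rational(1, 2), Pow(Add(168, Rational(1, 25), Mul(24, Rational(1, 5))), Rational(1, 2))))) = Mul(-12, Add(21, Mul(Rational(1, 2), Pow(Add(168, Rational(1, 25), Rational(24, 5)), Rational(1, 2))))) = Mul(-12, Add(21, Mul(Rational(1, 2), Pow(Rational(4321, 25), Rational(1, 2))))) = Mul(-12, Add(21, Mul(Rational(1, 2), Mul(Rational(1, 5), Pow(4321, Rational(1, 2)))))) = Mul(-12, Add(21, Mul(Rational(1, 10), Pow(4321, Rational(1, 2))))) = Add(-252, Mul(Rational(-6, 5), Pow(4321, Rational(1, 2))))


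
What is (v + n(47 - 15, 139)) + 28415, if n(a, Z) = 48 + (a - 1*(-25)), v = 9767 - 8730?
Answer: 29557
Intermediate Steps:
v = 1037
n(a, Z) = 73 + a (n(a, Z) = 48 + (a + 25) = 48 + (25 + a) = 73 + a)
(v + n(47 - 15, 139)) + 28415 = (1037 + (73 + (47 - 15))) + 28415 = (1037 + (73 + 32)) + 28415 = (1037 + 105) + 28415 = 1142 + 28415 = 29557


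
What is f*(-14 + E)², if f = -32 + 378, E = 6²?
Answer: 167464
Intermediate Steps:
E = 36
f = 346
f*(-14 + E)² = 346*(-14 + 36)² = 346*22² = 346*484 = 167464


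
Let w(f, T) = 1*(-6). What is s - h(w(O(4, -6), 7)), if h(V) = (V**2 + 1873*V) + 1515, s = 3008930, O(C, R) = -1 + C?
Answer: 3018617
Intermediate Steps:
w(f, T) = -6
h(V) = 1515 + V**2 + 1873*V
s - h(w(O(4, -6), 7)) = 3008930 - (1515 + (-6)**2 + 1873*(-6)) = 3008930 - (1515 + 36 - 11238) = 3008930 - 1*(-9687) = 3008930 + 9687 = 3018617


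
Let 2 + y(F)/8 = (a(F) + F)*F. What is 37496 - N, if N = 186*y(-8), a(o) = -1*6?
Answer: -126184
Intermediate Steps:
a(o) = -6
y(F) = -16 + 8*F*(-6 + F) (y(F) = -16 + 8*((-6 + F)*F) = -16 + 8*(F*(-6 + F)) = -16 + 8*F*(-6 + F))
N = 163680 (N = 186*(-16 - 48*(-8) + 8*(-8)²) = 186*(-16 + 384 + 8*64) = 186*(-16 + 384 + 512) = 186*880 = 163680)
37496 - N = 37496 - 1*163680 = 37496 - 163680 = -126184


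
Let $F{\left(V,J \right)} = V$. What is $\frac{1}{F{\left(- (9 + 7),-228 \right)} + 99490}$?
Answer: $\frac{1}{99474} \approx 1.0053 \cdot 10^{-5}$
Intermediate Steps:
$\frac{1}{F{\left(- (9 + 7),-228 \right)} + 99490} = \frac{1}{- (9 + 7) + 99490} = \frac{1}{\left(-1\right) 16 + 99490} = \frac{1}{-16 + 99490} = \frac{1}{99474}$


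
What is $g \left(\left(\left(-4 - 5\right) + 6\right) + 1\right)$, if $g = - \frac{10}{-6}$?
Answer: $- \frac{10}{3} \approx -3.3333$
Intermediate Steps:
$g = \frac{5}{3}$ ($g = \left(-10\right) \left(- \frac{1}{6}\right) = \frac{5}{3} \approx 1.6667$)
$g \left(\left(\left(-4 - 5\right) + 6\right) + 1\right) = \frac{5 \left(\left(\left(-4 - 5\right) + 6\right) + 1\right)}{3} = \frac{5 \left(\left(-9 + 6\right) + 1\right)}{3} = \frac{5 \left(-3 + 1\right)}{3} = \frac{5}{3} \left(-2\right) = - \frac{10}{3}$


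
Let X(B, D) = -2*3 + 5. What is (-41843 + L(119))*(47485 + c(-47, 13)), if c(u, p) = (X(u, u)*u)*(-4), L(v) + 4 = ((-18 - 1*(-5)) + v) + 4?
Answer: -1974034889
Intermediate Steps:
X(B, D) = -1 (X(B, D) = -6 + 5 = -1)
L(v) = -13 + v (L(v) = -4 + (((-18 - 1*(-5)) + v) + 4) = -4 + (((-18 + 5) + v) + 4) = -4 + ((-13 + v) + 4) = -4 + (-9 + v) = -13 + v)
c(u, p) = 4*u (c(u, p) = -u*(-4) = 4*u)
(-41843 + L(119))*(47485 + c(-47, 13)) = (-41843 + (-13 + 119))*(47485 + 4*(-47)) = (-41843 + 106)*(47485 - 188) = -41737*47297 = -1974034889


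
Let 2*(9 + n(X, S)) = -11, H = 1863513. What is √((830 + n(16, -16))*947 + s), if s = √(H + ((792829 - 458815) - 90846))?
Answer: √(3089114 + 4*√2106681)/2 ≈ 879.62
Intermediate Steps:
n(X, S) = -29/2 (n(X, S) = -9 + (½)*(-11) = -9 - 11/2 = -29/2)
s = √2106681 (s = √(1863513 + ((792829 - 458815) - 90846)) = √(1863513 + (334014 - 90846)) = √(1863513 + 243168) = √2106681 ≈ 1451.4)
√((830 + n(16, -16))*947 + s) = √((830 - 29/2)*947 + √2106681) = √((1631/2)*947 + √2106681) = √(1544557/2 + √2106681)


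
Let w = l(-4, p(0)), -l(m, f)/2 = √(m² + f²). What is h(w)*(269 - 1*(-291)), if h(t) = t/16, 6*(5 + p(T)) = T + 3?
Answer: -35*√145 ≈ -421.46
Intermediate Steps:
p(T) = -9/2 + T/6 (p(T) = -5 + (T + 3)/6 = -5 + (3 + T)/6 = -5 + (½ + T/6) = -9/2 + T/6)
l(m, f) = -2*√(f² + m²) (l(m, f) = -2*√(m² + f²) = -2*√(f² + m²))
w = -√145 (w = -2*√((-9/2 + (⅙)*0)² + (-4)²) = -2*√((-9/2 + 0)² + 16) = -2*√((-9/2)² + 16) = -2*√(81/4 + 16) = -√145 ≈ -12.042)
h(t) = t/16 (h(t) = t*(1/16) = t/16)
h(w)*(269 - 1*(-291)) = ((-√145)/16)*(269 - 1*(-291)) = (-√145/16)*(269 + 291) = -√145/16*560 = -35*√145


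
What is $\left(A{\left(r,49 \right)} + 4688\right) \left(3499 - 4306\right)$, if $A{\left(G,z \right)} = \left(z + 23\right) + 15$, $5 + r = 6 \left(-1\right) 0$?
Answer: $-3853425$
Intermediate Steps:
$r = -5$ ($r = -5 + 6 \left(-1\right) 0 = -5 - 0 = -5 + 0 = -5$)
$A{\left(G,z \right)} = 38 + z$ ($A{\left(G,z \right)} = \left(23 + z\right) + 15 = 38 + z$)
$\left(A{\left(r,49 \right)} + 4688\right) \left(3499 - 4306\right) = \left(\left(38 + 49\right) + 4688\right) \left(3499 - 4306\right) = \left(87 + 4688\right) \left(-807\right) = 4775 \left(-807\right) = -3853425$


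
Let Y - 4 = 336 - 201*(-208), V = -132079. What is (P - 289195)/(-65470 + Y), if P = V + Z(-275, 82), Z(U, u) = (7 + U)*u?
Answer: 73875/3887 ≈ 19.006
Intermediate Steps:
Z(U, u) = u*(7 + U)
P = -154055 (P = -132079 + 82*(7 - 275) = -132079 + 82*(-268) = -132079 - 21976 = -154055)
Y = 42148 (Y = 4 + (336 - 201*(-208)) = 4 + (336 + 41808) = 4 + 42144 = 42148)
(P - 289195)/(-65470 + Y) = (-154055 - 289195)/(-65470 + 42148) = -443250/(-23322) = -443250*(-1/23322) = 73875/3887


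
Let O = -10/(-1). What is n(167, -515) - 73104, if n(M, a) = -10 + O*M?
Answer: -71444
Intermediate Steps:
O = 10 (O = -10*(-1) = 10)
n(M, a) = -10 + 10*M
n(167, -515) - 73104 = (-10 + 10*167) - 73104 = (-10 + 1670) - 73104 = 1660 - 73104 = -71444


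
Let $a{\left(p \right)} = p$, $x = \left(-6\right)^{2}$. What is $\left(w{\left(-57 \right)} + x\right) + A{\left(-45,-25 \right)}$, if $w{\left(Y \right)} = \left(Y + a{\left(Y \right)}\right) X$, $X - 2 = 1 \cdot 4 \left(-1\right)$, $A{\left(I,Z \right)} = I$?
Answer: $219$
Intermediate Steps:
$x = 36$
$X = -2$ ($X = 2 + 1 \cdot 4 \left(-1\right) = 2 + 4 \left(-1\right) = 2 - 4 = -2$)
$w{\left(Y \right)} = - 4 Y$ ($w{\left(Y \right)} = \left(Y + Y\right) \left(-2\right) = 2 Y \left(-2\right) = - 4 Y$)
$\left(w{\left(-57 \right)} + x\right) + A{\left(-45,-25 \right)} = \left(\left(-4\right) \left(-57\right) + 36\right) - 45 = \left(228 + 36\right) - 45 = 264 - 45 = 219$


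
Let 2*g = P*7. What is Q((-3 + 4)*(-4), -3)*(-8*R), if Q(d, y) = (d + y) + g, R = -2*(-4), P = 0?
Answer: 448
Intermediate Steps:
R = 8
g = 0 (g = (0*7)/2 = (½)*0 = 0)
Q(d, y) = d + y (Q(d, y) = (d + y) + 0 = d + y)
Q((-3 + 4)*(-4), -3)*(-8*R) = ((-3 + 4)*(-4) - 3)*(-8*8) = (1*(-4) - 3)*(-64) = (-4 - 3)*(-64) = -7*(-64) = 448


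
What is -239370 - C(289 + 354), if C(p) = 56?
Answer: -239426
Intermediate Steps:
-239370 - C(289 + 354) = -239370 - 1*56 = -239370 - 56 = -239426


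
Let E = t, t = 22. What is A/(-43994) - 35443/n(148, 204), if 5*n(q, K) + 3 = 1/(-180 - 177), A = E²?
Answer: 20770993333/351952 ≈ 59017.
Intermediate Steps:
E = 22
A = 484 (A = 22² = 484)
n(q, K) = -1072/1785 (n(q, K) = -⅗ + 1/(5*(-180 - 177)) = -⅗ + (⅕)/(-357) = -⅗ + (⅕)*(-1/357) = -⅗ - 1/1785 = -1072/1785)
A/(-43994) - 35443/n(148, 204) = 484/(-43994) - 35443/(-1072/1785) = 484*(-1/43994) - 35443*(-1785/1072) = -242/21997 + 944265/16 = 20770993333/351952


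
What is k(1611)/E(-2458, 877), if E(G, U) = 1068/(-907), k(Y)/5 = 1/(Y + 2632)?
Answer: -4535/4531524 ≈ -0.0010008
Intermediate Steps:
k(Y) = 5/(2632 + Y) (k(Y) = 5/(Y + 2632) = 5/(2632 + Y))
E(G, U) = -1068/907 (E(G, U) = 1068*(-1/907) = -1068/907)
k(1611)/E(-2458, 877) = (5/(2632 + 1611))/(-1068/907) = (5/4243)*(-907/1068) = -4535/4531524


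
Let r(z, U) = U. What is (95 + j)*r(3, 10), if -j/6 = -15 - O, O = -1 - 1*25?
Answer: 290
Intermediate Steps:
O = -26 (O = -1 - 25 = -26)
j = -66 (j = -6*(-15 - 1*(-26)) = -6*(-15 + 26) = -6*11 = -66)
(95 + j)*r(3, 10) = (95 - 66)*10 = 29*10 = 290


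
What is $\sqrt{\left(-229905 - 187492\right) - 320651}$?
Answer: $496 i \sqrt{3} \approx 859.1 i$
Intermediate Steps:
$\sqrt{\left(-229905 - 187492\right) - 320651} = \sqrt{-417397 - 320651} = \sqrt{-738048} = 496 i \sqrt{3}$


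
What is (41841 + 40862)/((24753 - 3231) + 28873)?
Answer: 82703/50395 ≈ 1.6411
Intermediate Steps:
(41841 + 40862)/((24753 - 3231) + 28873) = 82703/(21522 + 28873) = 82703/50395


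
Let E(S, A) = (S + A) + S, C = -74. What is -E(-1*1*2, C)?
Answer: 78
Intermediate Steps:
E(S, A) = A + 2*S (E(S, A) = (A + S) + S = A + 2*S)
-E(-1*1*2, C) = -(-74 + 2*(-1*1*2)) = -(-74 + 2*(-1*2)) = -(-74 + 2*(-2)) = -(-74 - 4) = -1*(-78) = 78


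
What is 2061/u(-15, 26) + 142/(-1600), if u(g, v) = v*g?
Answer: -55883/10400 ≈ -5.3734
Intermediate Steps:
u(g, v) = g*v
2061/u(-15, 26) + 142/(-1600) = 2061/((-15*26)) + 142/(-1600) = 2061/(-390) + 142*(-1/1600) = 2061*(-1/390) - 71/800 = -687/130 - 71/800 = -55883/10400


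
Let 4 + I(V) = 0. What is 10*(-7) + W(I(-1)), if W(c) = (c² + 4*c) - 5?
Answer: -75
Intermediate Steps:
I(V) = -4 (I(V) = -4 + 0 = -4)
W(c) = -5 + c² + 4*c
10*(-7) + W(I(-1)) = 10*(-7) + (-5 + (-4)² + 4*(-4)) = -70 + (-5 + 16 - 16) = -70 - 5 = -75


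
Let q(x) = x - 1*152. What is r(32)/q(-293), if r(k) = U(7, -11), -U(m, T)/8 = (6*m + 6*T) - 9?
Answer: -264/445 ≈ -0.59326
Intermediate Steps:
q(x) = -152 + x (q(x) = x - 152 = -152 + x)
U(m, T) = 72 - 48*T - 48*m (U(m, T) = -8*((6*m + 6*T) - 9) = -8*((6*T + 6*m) - 9) = -8*(-9 + 6*T + 6*m) = 72 - 48*T - 48*m)
r(k) = 264 (r(k) = 72 - 48*(-11) - 48*7 = 72 + 528 - 336 = 264)
r(32)/q(-293) = 264/(-152 - 293) = 264/(-445) = 264*(-1/445) = -264/445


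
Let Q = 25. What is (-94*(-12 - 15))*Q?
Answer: 63450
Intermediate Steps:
(-94*(-12 - 15))*Q = -94*(-12 - 15)*25 = -94*(-27)*25 = 2538*25 = 63450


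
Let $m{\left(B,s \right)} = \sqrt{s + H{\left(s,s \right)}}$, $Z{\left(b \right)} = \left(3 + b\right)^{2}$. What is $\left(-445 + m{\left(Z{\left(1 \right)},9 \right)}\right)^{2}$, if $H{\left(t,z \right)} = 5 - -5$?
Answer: $\left(445 - \sqrt{19}\right)^{2} \approx 1.9416 \cdot 10^{5}$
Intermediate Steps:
$H{\left(t,z \right)} = 10$ ($H{\left(t,z \right)} = 5 + 5 = 10$)
$m{\left(B,s \right)} = \sqrt{10 + s}$ ($m{\left(B,s \right)} = \sqrt{s + 10} = \sqrt{10 + s}$)
$\left(-445 + m{\left(Z{\left(1 \right)},9 \right)}\right)^{2} = \left(-445 + \sqrt{10 + 9}\right)^{2} = \left(-445 + \sqrt{19}\right)^{2}$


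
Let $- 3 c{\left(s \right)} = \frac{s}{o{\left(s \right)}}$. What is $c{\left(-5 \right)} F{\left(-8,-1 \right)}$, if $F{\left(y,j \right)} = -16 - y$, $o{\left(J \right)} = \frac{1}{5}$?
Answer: $- \frac{200}{3} \approx -66.667$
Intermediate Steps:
$o{\left(J \right)} = \frac{1}{5}$
$c{\left(s \right)} = - \frac{5 s}{3}$ ($c{\left(s \right)} = - \frac{s \frac{1}{\frac{1}{5}}}{3} = - \frac{s 5}{3} = - \frac{5 s}{3}$)
$c{\left(-5 \right)} F{\left(-8,-1 \right)} = \left(- \frac{5}{3}\right) \left(-5\right) \left(-16 - -8\right) = \frac{25 \left(-16 + 8\right)}{3} = \frac{25}{3} \left(-8\right) = - \frac{200}{3}$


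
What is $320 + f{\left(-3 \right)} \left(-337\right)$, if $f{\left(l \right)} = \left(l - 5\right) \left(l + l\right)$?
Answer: $-15856$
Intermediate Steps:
$f{\left(l \right)} = 2 l \left(-5 + l\right)$ ($f{\left(l \right)} = \left(-5 + l\right) 2 l = 2 l \left(-5 + l\right)$)
$320 + f{\left(-3 \right)} \left(-337\right) = 320 + 2 \left(-3\right) \left(-5 - 3\right) \left(-337\right) = 320 + 2 \left(-3\right) \left(-8\right) \left(-337\right) = 320 + 48 \left(-337\right) = 320 - 16176 = -15856$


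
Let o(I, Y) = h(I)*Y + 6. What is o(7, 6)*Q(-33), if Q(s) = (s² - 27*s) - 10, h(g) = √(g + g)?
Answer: 11820 + 11820*√14 ≈ 56046.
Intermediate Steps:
h(g) = √2*√g (h(g) = √(2*g) = √2*√g)
Q(s) = -10 + s² - 27*s
o(I, Y) = 6 + Y*√2*√I (o(I, Y) = (√2*√I)*Y + 6 = Y*√2*√I + 6 = 6 + Y*√2*√I)
o(7, 6)*Q(-33) = (6 + 6*√2*√7)*(-10 + (-33)² - 27*(-33)) = (6 + 6*√14)*(-10 + 1089 + 891) = (6 + 6*√14)*1970 = 11820 + 11820*√14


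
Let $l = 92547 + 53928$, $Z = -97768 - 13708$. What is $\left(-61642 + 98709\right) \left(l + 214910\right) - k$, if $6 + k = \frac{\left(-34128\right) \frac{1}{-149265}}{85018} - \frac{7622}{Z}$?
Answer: $\frac{16980231714297645347997}{1267611153470} \approx 1.3395 \cdot 10^{10}$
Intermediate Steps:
$Z = -111476$ ($Z = -97768 - 13708 = -111476$)
$l = 146475$
$k = - \frac{7518992549347}{1267611153470}$ ($k = -6 + \left(\frac{\left(-34128\right) \frac{1}{-149265}}{85018} - \frac{7622}{-111476}\right) = -6 + \left(\left(-34128\right) \left(- \frac{1}{149265}\right) \frac{1}{85018} - - \frac{3811}{55738}\right) = -6 + \left(\frac{3792}{16585} \cdot \frac{1}{85018} + \frac{3811}{55738}\right) = -6 + \left(\frac{1896}{705011765} + \frac{3811}{55738}\right) = -6 + \frac{86674371473}{1267611153470} = - \frac{7518992549347}{1267611153470} \approx -5.9316$)
$\left(-61642 + 98709\right) \left(l + 214910\right) - k = \left(-61642 + 98709\right) \left(146475 + 214910\right) - - \frac{7518992549347}{1267611153470} = 37067 \cdot 361385 + \frac{7518992549347}{1267611153470} = 13395457795 + \frac{7518992549347}{1267611153470} = \frac{16980231714297645347997}{1267611153470}$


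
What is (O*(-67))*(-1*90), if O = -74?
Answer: -446220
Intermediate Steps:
(O*(-67))*(-1*90) = (-74*(-67))*(-1*90) = 4958*(-90) = -446220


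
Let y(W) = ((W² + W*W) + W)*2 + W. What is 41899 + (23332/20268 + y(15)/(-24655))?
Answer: 1046890115783/24985377 ≈ 41900.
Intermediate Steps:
y(W) = 3*W + 4*W² (y(W) = ((W² + W²) + W)*2 + W = (2*W² + W)*2 + W = (W + 2*W²)*2 + W = (2*W + 4*W²) + W = 3*W + 4*W²)
41899 + (23332/20268 + y(15)/(-24655)) = 41899 + (23332/20268 + (15*(3 + 4*15))/(-24655)) = 41899 + (23332*(1/20268) + (15*(3 + 60))*(-1/24655)) = 41899 + (5833/5067 + (15*63)*(-1/24655)) = 41899 + (5833/5067 + 945*(-1/24655)) = 41899 + (5833/5067 - 189/4931) = 41899 + 27804860/24985377 = 1046890115783/24985377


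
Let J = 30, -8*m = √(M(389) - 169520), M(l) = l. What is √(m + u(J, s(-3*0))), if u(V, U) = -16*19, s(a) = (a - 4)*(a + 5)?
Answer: √(-4864 - 2*I*√169131)/4 ≈ 1.469 - 17.497*I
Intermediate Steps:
s(a) = (-4 + a)*(5 + a)
m = -I*√169131/8 (m = -√(389 - 169520)/8 = -I*√169131/8 ≈ -51.407*I)
u(V, U) = -304
√(m + u(J, s(-3*0))) = √(-I*√169131/8 - 304) = √(-304 - I*√169131/8)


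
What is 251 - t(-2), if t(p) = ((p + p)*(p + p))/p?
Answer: 259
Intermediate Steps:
t(p) = 4*p (t(p) = ((2*p)*(2*p))/p = (4*p²)/p = 4*p)
251 - t(-2) = 251 - 4*(-2) = 251 - 1*(-8) = 251 + 8 = 259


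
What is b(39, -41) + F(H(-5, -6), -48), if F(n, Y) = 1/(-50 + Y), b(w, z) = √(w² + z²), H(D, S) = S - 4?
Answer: -1/98 + √3202 ≈ 56.576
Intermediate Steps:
H(D, S) = -4 + S
b(39, -41) + F(H(-5, -6), -48) = √(39² + (-41)²) + 1/(-50 - 48) = √(1521 + 1681) + 1/(-98) = √3202 - 1/98 = -1/98 + √3202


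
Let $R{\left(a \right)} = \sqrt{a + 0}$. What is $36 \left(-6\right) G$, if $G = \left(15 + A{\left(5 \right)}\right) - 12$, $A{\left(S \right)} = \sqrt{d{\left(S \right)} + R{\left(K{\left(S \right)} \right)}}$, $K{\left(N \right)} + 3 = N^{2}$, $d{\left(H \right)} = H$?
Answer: $-648 - 216 \sqrt{5 + \sqrt{22}} \approx -1320.4$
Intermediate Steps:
$K{\left(N \right)} = -3 + N^{2}$
$R{\left(a \right)} = \sqrt{a}$
$A{\left(S \right)} = \sqrt{S + \sqrt{-3 + S^{2}}}$
$G = 3 + \sqrt{5 + \sqrt{22}}$ ($G = \left(15 + \sqrt{5 + \sqrt{-3 + 5^{2}}}\right) - 12 = \left(15 + \sqrt{5 + \sqrt{-3 + 25}}\right) - 12 = \left(15 + \sqrt{5 + \sqrt{22}}\right) - 12 = 3 + \sqrt{5 + \sqrt{22}} \approx 6.1129$)
$36 \left(-6\right) G = 36 \left(-6\right) \left(3 + \sqrt{5 + \sqrt{22}}\right) = - 216 \left(3 + \sqrt{5 + \sqrt{22}}\right) = -648 - 216 \sqrt{5 + \sqrt{22}}$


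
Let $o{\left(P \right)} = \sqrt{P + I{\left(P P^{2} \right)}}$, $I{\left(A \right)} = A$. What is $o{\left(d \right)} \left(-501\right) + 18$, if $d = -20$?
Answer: $18 - 1002 i \sqrt{2005} \approx 18.0 - 44867.0 i$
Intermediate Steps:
$o{\left(P \right)} = \sqrt{P + P^{3}}$ ($o{\left(P \right)} = \sqrt{P + P P^{2}} = \sqrt{P + P^{3}}$)
$o{\left(d \right)} \left(-501\right) + 18 = \sqrt{-20 + \left(-20\right)^{3}} \left(-501\right) + 18 = \sqrt{-20 - 8000} \left(-501\right) + 18 = \sqrt{-8020} \left(-501\right) + 18 = 2 i \sqrt{2005} \left(-501\right) + 18 = - 1002 i \sqrt{2005} + 18 = 18 - 1002 i \sqrt{2005}$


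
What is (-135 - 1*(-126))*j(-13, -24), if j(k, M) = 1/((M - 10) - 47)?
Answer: ⅑ ≈ 0.11111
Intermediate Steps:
j(k, M) = 1/(-57 + M) (j(k, M) = 1/((-10 + M) - 47) = 1/(-57 + M))
(-135 - 1*(-126))*j(-13, -24) = (-135 - 1*(-126))/(-57 - 24) = (-135 + 126)/(-81) = -9*(-1/81) = ⅑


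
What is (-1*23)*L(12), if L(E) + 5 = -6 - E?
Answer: 529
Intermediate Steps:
L(E) = -11 - E (L(E) = -5 + (-6 - E) = -11 - E)
(-1*23)*L(12) = (-1*23)*(-11 - 1*12) = -23*(-11 - 12) = -23*(-23) = 529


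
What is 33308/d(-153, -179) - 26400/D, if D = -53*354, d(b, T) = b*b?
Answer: 207153716/73199943 ≈ 2.8300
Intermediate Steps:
d(b, T) = b²
D = -18762
33308/d(-153, -179) - 26400/D = 33308/((-153)²) - 26400/(-18762) = 33308/23409 - 26400*(-1/18762) = 33308*(1/23409) + 4400/3127 = 33308/23409 + 4400/3127 = 207153716/73199943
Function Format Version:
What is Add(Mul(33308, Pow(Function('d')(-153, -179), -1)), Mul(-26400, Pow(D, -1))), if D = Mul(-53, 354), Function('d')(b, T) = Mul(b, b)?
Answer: Rational(207153716, 73199943) ≈ 2.8300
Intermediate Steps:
Function('d')(b, T) = Pow(b, 2)
D = -18762
Add(Mul(33308, Pow(Function('d')(-153, -179), -1)), Mul(-26400, Pow(D, -1))) = Add(Mul(33308, Pow(Pow(-153, 2), -1)), Mul(-26400, Pow(-18762, -1))) = Add(Mul(33308, Pow(23409, -1)), Mul(-26400, Rational(-1, 18762))) = Add(Mul(33308, Rational(1, 23409)), Rational(4400, 3127)) = Add(Rational(33308, 23409), Rational(4400, 3127)) = Rational(207153716, 73199943)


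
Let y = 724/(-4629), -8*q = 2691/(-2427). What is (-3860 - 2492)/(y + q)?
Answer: 190298856576/533515 ≈ 3.5669e+5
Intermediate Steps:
q = 897/6472 (q = -2691/(8*(-2427)) = -2691*(-1)/(8*2427) = -⅛*(-897/809) = 897/6472 ≈ 0.13860)
y = -724/4629 (y = 724*(-1/4629) = -724/4629 ≈ -0.15641)
(-3860 - 2492)/(y + q) = (-3860 - 2492)/(-724/4629 + 897/6472) = -6352/(-533515/29958888) = -6352*(-29958888/533515) = 190298856576/533515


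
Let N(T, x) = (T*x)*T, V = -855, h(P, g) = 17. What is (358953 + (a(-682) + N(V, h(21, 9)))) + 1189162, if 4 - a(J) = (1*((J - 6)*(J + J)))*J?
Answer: 653986168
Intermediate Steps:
N(T, x) = x*T**2
a(J) = 4 - 2*J**2*(-6 + J) (a(J) = 4 - 1*((J - 6)*(J + J))*J = 4 - 1*((-6 + J)*(2*J))*J = 4 - 1*(2*J*(-6 + J))*J = 4 - 2*J*(-6 + J)*J = 4 - 2*J**2*(-6 + J))
(358953 + (a(-682) + N(V, h(21, 9)))) + 1189162 = (358953 + ((4 - 2*(-682)**3 + 12*(-682)**2) + 17*(-855)**2)) + 1189162 = (358953 + ((4 - 2*(-317214568) + 12*465124) + 17*731025)) + 1189162 = (358953 + ((4 + 634429136 + 5581488) + 12427425)) + 1189162 = (358953 + (640010628 + 12427425)) + 1189162 = (358953 + 652438053) + 1189162 = 652797006 + 1189162 = 653986168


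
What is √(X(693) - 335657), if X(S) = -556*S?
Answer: I*√720965 ≈ 849.1*I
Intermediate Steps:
√(X(693) - 335657) = √(-556*693 - 335657) = √(-385308 - 335657) = √(-720965) = I*√720965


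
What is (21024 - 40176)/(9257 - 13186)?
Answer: 19152/3929 ≈ 4.8745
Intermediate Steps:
(21024 - 40176)/(9257 - 13186) = -19152/(-3929) = -19152*(-1/3929) = 19152/3929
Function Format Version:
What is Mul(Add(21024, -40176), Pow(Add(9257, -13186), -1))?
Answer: Rational(19152, 3929) ≈ 4.8745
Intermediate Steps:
Mul(Add(21024, -40176), Pow(Add(9257, -13186), -1)) = Mul(-19152, Pow(-3929, -1)) = Mul(-19152, Rational(-1, 3929)) = Rational(19152, 3929)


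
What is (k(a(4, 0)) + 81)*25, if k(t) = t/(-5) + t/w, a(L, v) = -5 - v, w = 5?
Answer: 2025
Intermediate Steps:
k(t) = 0 (k(t) = t/(-5) + t/5 = t*(-⅕) + t*(⅕) = -t/5 + t/5 = 0)
(k(a(4, 0)) + 81)*25 = (0 + 81)*25 = 81*25 = 2025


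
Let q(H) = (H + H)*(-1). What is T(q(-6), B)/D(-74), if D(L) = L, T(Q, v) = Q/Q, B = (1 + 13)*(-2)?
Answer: -1/74 ≈ -0.013514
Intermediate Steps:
q(H) = -2*H (q(H) = (2*H)*(-1) = -2*H)
B = -28 (B = 14*(-2) = -28)
T(Q, v) = 1
T(q(-6), B)/D(-74) = 1/(-74) = 1*(-1/74) = -1/74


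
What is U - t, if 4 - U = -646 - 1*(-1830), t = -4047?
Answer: 2867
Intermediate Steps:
U = -1180 (U = 4 - (-646 - 1*(-1830)) = 4 - (-646 + 1830) = 4 - 1*1184 = 4 - 1184 = -1180)
U - t = -1180 - 1*(-4047) = -1180 + 4047 = 2867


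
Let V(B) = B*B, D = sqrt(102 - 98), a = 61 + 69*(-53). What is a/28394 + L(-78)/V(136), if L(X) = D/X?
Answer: -1296990709/10240920768 ≈ -0.12665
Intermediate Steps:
a = -3596 (a = 61 - 3657 = -3596)
D = 2 (D = sqrt(4) = 2)
V(B) = B**2
L(X) = 2/X
a/28394 + L(-78)/V(136) = -3596/28394 + (2/(-78))/(136**2) = -3596*1/28394 + (2*(-1/78))/18496 = -1798/14197 - 1/39*1/18496 = -1798/14197 - 1/721344 = -1296990709/10240920768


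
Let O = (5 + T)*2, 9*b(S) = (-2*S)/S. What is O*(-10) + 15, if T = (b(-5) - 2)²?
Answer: -14885/81 ≈ -183.77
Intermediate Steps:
b(S) = -2/9 (b(S) = ((-2*S)/S)/9 = (⅑)*(-2) = -2/9)
T = 400/81 (T = (-2/9 - 2)² = (-20/9)² = 400/81 ≈ 4.9383)
O = 1610/81 (O = (5 + 400/81)*2 = (805/81)*2 = 1610/81 ≈ 19.877)
O*(-10) + 15 = (1610/81)*(-10) + 15 = -16100/81 + 15 = -14885/81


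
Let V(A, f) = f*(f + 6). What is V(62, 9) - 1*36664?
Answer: -36529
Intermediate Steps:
V(A, f) = f*(6 + f)
V(62, 9) - 1*36664 = 9*(6 + 9) - 1*36664 = 9*15 - 36664 = 135 - 36664 = -36529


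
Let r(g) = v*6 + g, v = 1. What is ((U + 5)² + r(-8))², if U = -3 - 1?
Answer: 1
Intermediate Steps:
U = -4
r(g) = 6 + g (r(g) = 1*6 + g = 6 + g)
((U + 5)² + r(-8))² = ((-4 + 5)² + (6 - 8))² = (1² - 2)² = (1 - 2)² = (-1)² = 1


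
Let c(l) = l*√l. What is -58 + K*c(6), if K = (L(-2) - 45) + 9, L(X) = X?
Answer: -58 - 228*√6 ≈ -616.48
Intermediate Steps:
c(l) = l^(3/2)
K = -38 (K = (-2 - 45) + 9 = -47 + 9 = -38)
-58 + K*c(6) = -58 - 228*√6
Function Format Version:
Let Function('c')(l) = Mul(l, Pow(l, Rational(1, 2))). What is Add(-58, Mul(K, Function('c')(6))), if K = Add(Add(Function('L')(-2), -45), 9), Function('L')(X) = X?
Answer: Add(-58, Mul(-228, Pow(6, Rational(1, 2)))) ≈ -616.48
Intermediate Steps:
Function('c')(l) = Pow(l, Rational(3, 2))
K = -38 (K = Add(Add(-2, -45), 9) = Add(-47, 9) = -38)
Add(-58, Mul(K, Function('c')(6))) = Add(-58, Mul(-38, Pow(6, Rational(3, 2)))) = Add(-58, Mul(-38, Mul(6, Pow(6, Rational(1, 2))))) = Add(-58, Mul(-228, Pow(6, Rational(1, 2))))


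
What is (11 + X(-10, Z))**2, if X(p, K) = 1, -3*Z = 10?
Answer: 144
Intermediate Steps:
Z = -10/3 (Z = -1/3*10 = -10/3 ≈ -3.3333)
(11 + X(-10, Z))**2 = (11 + 1)**2 = 12**2 = 144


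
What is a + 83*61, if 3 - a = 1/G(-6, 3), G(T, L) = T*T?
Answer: 182375/36 ≈ 5066.0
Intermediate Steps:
G(T, L) = T**2
a = 107/36 (a = 3 - 1/((-6)**2) = 3 - 1/36 = 107/36 ≈ 2.9722)
a + 83*61 = 107/36 + 83*61 = 107/36 + 5063 = 182375/36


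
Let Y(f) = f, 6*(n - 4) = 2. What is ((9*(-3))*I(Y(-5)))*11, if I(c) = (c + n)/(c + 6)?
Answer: 198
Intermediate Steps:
n = 13/3 (n = 4 + (1/6)*2 = 4 + 1/3 = 13/3 ≈ 4.3333)
I(c) = (13/3 + c)/(6 + c) (I(c) = (c + 13/3)/(c + 6) = (13/3 + c)/(6 + c))
((9*(-3))*I(Y(-5)))*11 = ((9*(-3))*((13/3 - 5)/(6 - 5)))*11 = -27*(-2)/(1*3)*11 = -27*(-2)/3*11 = -27*(-2/3)*11 = 18*11 = 198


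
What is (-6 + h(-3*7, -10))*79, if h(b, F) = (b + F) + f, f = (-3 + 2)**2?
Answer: -2844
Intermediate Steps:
f = 1 (f = (-1)**2 = 1)
h(b, F) = 1 + F + b (h(b, F) = (b + F) + 1 = (F + b) + 1 = 1 + F + b)
(-6 + h(-3*7, -10))*79 = (-6 + (1 - 10 - 3*7))*79 = (-6 + (1 - 10 - 21))*79 = (-6 - 30)*79 = -36*79 = -2844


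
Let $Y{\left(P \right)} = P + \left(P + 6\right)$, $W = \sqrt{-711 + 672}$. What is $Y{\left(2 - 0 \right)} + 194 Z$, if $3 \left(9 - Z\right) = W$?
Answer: $1756 - \frac{194 i \sqrt{39}}{3} \approx 1756.0 - 403.84 i$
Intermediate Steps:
$W = i \sqrt{39}$ ($W = \sqrt{-39} = i \sqrt{39} \approx 6.245 i$)
$Z = 9 - \frac{i \sqrt{39}}{3} \approx 9.0 - 2.0817 i$
$Y{\left(P \right)} = 6 + 2 P$ ($Y{\left(P \right)} = P + \left(6 + P\right) = 6 + 2 P$)
$Y{\left(2 - 0 \right)} + 194 Z = \left(6 + 2 \left(2 - 0\right)\right) + 194 \left(9 - \frac{i \sqrt{39}}{3}\right) = \left(6 + 2 \left(2 + 0\right)\right) + \left(1746 - \frac{194 i \sqrt{39}}{3}\right) = \left(6 + 2 \cdot 2\right) + \left(1746 - \frac{194 i \sqrt{39}}{3}\right) = \left(6 + 4\right) + \left(1746 - \frac{194 i \sqrt{39}}{3}\right) = 10 + \left(1746 - \frac{194 i \sqrt{39}}{3}\right) = 1756 - \frac{194 i \sqrt{39}}{3}$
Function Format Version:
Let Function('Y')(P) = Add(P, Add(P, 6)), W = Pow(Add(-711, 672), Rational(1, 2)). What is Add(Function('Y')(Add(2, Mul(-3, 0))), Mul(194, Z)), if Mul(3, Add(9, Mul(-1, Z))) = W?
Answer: Add(1756, Mul(Rational(-194, 3), I, Pow(39, Rational(1, 2)))) ≈ Add(1756.0, Mul(-403.84, I))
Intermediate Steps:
W = Mul(I, Pow(39, Rational(1, 2))) (W = Pow(-39, Rational(1, 2)) = Mul(I, Pow(39, Rational(1, 2))) ≈ Mul(6.2450, I))
Z = Add(9, Mul(Rational(-1, 3), I, Pow(39, Rational(1, 2)))) (Z = Add(9, Mul(Rational(-1, 3), Mul(I, Pow(39, Rational(1, 2))))) = Add(9, Mul(Rational(-1, 3), I, Pow(39, Rational(1, 2)))) ≈ Add(9.0000, Mul(-2.0817, I)))
Function('Y')(P) = Add(6, Mul(2, P)) (Function('Y')(P) = Add(P, Add(6, P)) = Add(6, Mul(2, P)))
Add(Function('Y')(Add(2, Mul(-3, 0))), Mul(194, Z)) = Add(Add(6, Mul(2, Add(2, Mul(-3, 0)))), Mul(194, Add(9, Mul(Rational(-1, 3), I, Pow(39, Rational(1, 2)))))) = Add(Add(6, Mul(2, Add(2, 0))), Add(1746, Mul(Rational(-194, 3), I, Pow(39, Rational(1, 2))))) = Add(Add(6, Mul(2, 2)), Add(1746, Mul(Rational(-194, 3), I, Pow(39, Rational(1, 2))))) = Add(Add(6, 4), Add(1746, Mul(Rational(-194, 3), I, Pow(39, Rational(1, 2))))) = Add(10, Add(1746, Mul(Rational(-194, 3), I, Pow(39, Rational(1, 2))))) = Add(1756, Mul(Rational(-194, 3), I, Pow(39, Rational(1, 2))))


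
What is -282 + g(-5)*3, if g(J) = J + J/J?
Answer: -294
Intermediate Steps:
g(J) = 1 + J (g(J) = J + 1 = 1 + J)
-282 + g(-5)*3 = -282 + (1 - 5)*3 = -282 - 4*3 = -282 - 12 = -294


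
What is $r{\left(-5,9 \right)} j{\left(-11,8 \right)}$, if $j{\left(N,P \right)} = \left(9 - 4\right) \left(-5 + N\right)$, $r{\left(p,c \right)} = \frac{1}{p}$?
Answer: $16$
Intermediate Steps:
$j{\left(N,P \right)} = -25 + 5 N$ ($j{\left(N,P \right)} = 5 \left(-5 + N\right) = -25 + 5 N$)
$r{\left(-5,9 \right)} j{\left(-11,8 \right)} = \frac{-25 + 5 \left(-11\right)}{-5} = - \frac{-25 - 55}{5} = \left(- \frac{1}{5}\right) \left(-80\right) = 16$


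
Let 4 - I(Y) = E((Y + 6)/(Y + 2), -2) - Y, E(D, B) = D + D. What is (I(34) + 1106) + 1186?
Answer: 20950/9 ≈ 2327.8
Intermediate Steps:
E(D, B) = 2*D
I(Y) = 4 + Y - 2*(6 + Y)/(2 + Y) (I(Y) = 4 - (2*((Y + 6)/(Y + 2)) - Y) = 4 - (2*((6 + Y)/(2 + Y)) - Y) = 4 - (2*(6 + Y)/(2 + Y) - Y) = 4 - (-Y + 2*(6 + Y)/(2 + Y)) = 4 + (Y - 2*(6 + Y)/(2 + Y)) = 4 + Y - 2*(6 + Y)/(2 + Y))
(I(34) + 1106) + 1186 = ((-4 + 34² + 4*34)/(2 + 34) + 1106) + 1186 = ((-4 + 1156 + 136)/36 + 1106) + 1186 = ((1/36)*1288 + 1106) + 1186 = (322/9 + 1106) + 1186 = 10276/9 + 1186 = 20950/9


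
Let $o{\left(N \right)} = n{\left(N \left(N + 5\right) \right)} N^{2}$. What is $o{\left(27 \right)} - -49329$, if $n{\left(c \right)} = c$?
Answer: $679185$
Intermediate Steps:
$o{\left(N \right)} = N^{3} \left(5 + N\right)$ ($o{\left(N \right)} = N \left(N + 5\right) N^{2} = N \left(5 + N\right) N^{2} = N^{3} \left(5 + N\right)$)
$o{\left(27 \right)} - -49329 = 27^{3} \left(5 + 27\right) - -49329 = 19683 \cdot 32 + 49329 = 629856 + 49329 = 679185$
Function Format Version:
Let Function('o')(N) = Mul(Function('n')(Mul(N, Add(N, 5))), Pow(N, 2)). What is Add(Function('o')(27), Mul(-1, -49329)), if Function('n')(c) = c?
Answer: 679185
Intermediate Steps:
Function('o')(N) = Mul(Pow(N, 3), Add(5, N)) (Function('o')(N) = Mul(Mul(N, Add(N, 5)), Pow(N, 2)) = Mul(Mul(N, Add(5, N)), Pow(N, 2)) = Mul(Pow(N, 3), Add(5, N)))
Add(Function('o')(27), Mul(-1, -49329)) = Add(Mul(Pow(27, 3), Add(5, 27)), Mul(-1, -49329)) = Add(Mul(19683, 32), 49329) = Add(629856, 49329) = 679185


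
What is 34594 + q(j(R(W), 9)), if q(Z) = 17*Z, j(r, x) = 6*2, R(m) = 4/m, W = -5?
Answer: 34798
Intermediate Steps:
j(r, x) = 12
34594 + q(j(R(W), 9)) = 34594 + 17*12 = 34594 + 204 = 34798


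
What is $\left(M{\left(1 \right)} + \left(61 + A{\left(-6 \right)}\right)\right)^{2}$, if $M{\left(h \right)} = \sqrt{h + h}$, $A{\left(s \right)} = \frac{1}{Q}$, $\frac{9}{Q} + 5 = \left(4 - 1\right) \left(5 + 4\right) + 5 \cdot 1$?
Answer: $\left(64 + \sqrt{2}\right)^{2} \approx 4279.0$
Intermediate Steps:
$Q = \frac{1}{3}$ ($Q = \frac{9}{-5 + \left(\left(4 - 1\right) \left(5 + 4\right) + 5 \cdot 1\right)} = \frac{9}{-5 + \left(3 \cdot 9 + 5\right)} = \frac{9}{-5 + \left(27 + 5\right)} = \frac{9}{-5 + 32} = \frac{9}{27} = 9 \cdot \frac{1}{27} = \frac{1}{3} \approx 0.33333$)
$A{\left(s \right)} = 3$ ($A{\left(s \right)} = \frac{1}{\frac{1}{3}} = 3$)
$M{\left(h \right)} = \sqrt{2} \sqrt{h}$ ($M{\left(h \right)} = \sqrt{2 h} = \sqrt{2} \sqrt{h}$)
$\left(M{\left(1 \right)} + \left(61 + A{\left(-6 \right)}\right)\right)^{2} = \left(\sqrt{2} \sqrt{1} + \left(61 + 3\right)\right)^{2} = \left(\sqrt{2} \cdot 1 + 64\right)^{2} = \left(\sqrt{2} + 64\right)^{2} = \left(64 + \sqrt{2}\right)^{2}$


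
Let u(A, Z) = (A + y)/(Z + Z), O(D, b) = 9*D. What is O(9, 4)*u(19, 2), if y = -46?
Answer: -2187/4 ≈ -546.75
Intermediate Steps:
u(A, Z) = (-46 + A)/(2*Z) (u(A, Z) = (A - 46)/(Z + Z) = (-46 + A)/((2*Z)) = (-46 + A)*(1/(2*Z)) = (-46 + A)/(2*Z))
O(9, 4)*u(19, 2) = (9*9)*((1/2)*(-46 + 19)/2) = 81*((1/2)*(1/2)*(-27)) = 81*(-27/4) = -2187/4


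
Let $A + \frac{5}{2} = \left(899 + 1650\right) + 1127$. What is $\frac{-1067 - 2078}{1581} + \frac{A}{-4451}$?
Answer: $- \frac{2330141}{827886} \approx -2.8146$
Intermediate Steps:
$A = \frac{7347}{2}$ ($A = - \frac{5}{2} + \left(\left(899 + 1650\right) + 1127\right) = - \frac{5}{2} + \left(2549 + 1127\right) = - \frac{5}{2} + 3676 = \frac{7347}{2} \approx 3673.5$)
$\frac{-1067 - 2078}{1581} + \frac{A}{-4451} = \frac{-1067 - 2078}{1581} + \frac{7347}{2 \left(-4451\right)} = \left(-1067 - 2078\right) \frac{1}{1581} + \frac{7347}{2} \left(- \frac{1}{4451}\right) = \left(-3145\right) \frac{1}{1581} - \frac{7347}{8902} = - \frac{185}{93} - \frac{7347}{8902} = - \frac{2330141}{827886}$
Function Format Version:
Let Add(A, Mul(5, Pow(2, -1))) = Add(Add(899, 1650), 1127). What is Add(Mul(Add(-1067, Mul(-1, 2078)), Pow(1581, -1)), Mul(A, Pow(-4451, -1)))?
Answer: Rational(-2330141, 827886) ≈ -2.8146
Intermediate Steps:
A = Rational(7347, 2) (A = Add(Rational(-5, 2), Add(Add(899, 1650), 1127)) = Add(Rational(-5, 2), Add(2549, 1127)) = Add(Rational(-5, 2), 3676) = Rational(7347, 2) ≈ 3673.5)
Add(Mul(Add(-1067, Mul(-1, 2078)), Pow(1581, -1)), Mul(A, Pow(-4451, -1))) = Add(Mul(Add(-1067, Mul(-1, 2078)), Pow(1581, -1)), Mul(Rational(7347, 2), Pow(-4451, -1))) = Add(Mul(Add(-1067, -2078), Rational(1, 1581)), Mul(Rational(7347, 2), Rational(-1, 4451))) = Add(Mul(-3145, Rational(1, 1581)), Rational(-7347, 8902)) = Add(Rational(-185, 93), Rational(-7347, 8902)) = Rational(-2330141, 827886)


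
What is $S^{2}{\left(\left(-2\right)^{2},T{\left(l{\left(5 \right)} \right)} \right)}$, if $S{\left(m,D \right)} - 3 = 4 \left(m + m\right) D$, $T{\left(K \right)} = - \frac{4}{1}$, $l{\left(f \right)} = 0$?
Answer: $15625$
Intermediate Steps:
$T{\left(K \right)} = -4$ ($T{\left(K \right)} = \left(-4\right) 1 = -4$)
$S{\left(m,D \right)} = 3 + 8 D m$ ($S{\left(m,D \right)} = 3 + 4 \left(m + m\right) D = 3 + 4 \cdot 2 m D = 3 + 8 m D = 3 + 8 D m$)
$S^{2}{\left(\left(-2\right)^{2},T{\left(l{\left(5 \right)} \right)} \right)} = \left(3 + 8 \left(-4\right) \left(-2\right)^{2}\right)^{2} = \left(3 + 8 \left(-4\right) 4\right)^{2} = \left(3 - 128\right)^{2} = \left(-125\right)^{2} = 15625$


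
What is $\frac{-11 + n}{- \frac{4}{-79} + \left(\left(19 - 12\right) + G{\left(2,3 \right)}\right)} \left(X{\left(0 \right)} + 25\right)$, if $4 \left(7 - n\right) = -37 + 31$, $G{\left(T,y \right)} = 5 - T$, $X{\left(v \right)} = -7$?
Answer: $- \frac{3555}{794} \approx -4.4773$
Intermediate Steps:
$n = \frac{17}{2}$ ($n = 7 - \frac{-37 + 31}{4} = 7 - - \frac{3}{2} = 7 + \frac{3}{2} = \frac{17}{2} \approx 8.5$)
$\frac{-11 + n}{- \frac{4}{-79} + \left(\left(19 - 12\right) + G{\left(2,3 \right)}\right)} \left(X{\left(0 \right)} + 25\right) = \frac{-11 + \frac{17}{2}}{- \frac{4}{-79} + \left(\left(19 - 12\right) + \left(5 - 2\right)\right)} \left(-7 + 25\right) = - \frac{5}{2 \left(\left(-4\right) \left(- \frac{1}{79}\right) + \left(7 + \left(5 - 2\right)\right)\right)} 18 = - \frac{5}{2 \left(\frac{4}{79} + \left(7 + 3\right)\right)} 18 = - \frac{5}{2 \left(\frac{4}{79} + 10\right)} 18 = - \frac{5}{2 \cdot \frac{794}{79}} \cdot 18 = \left(- \frac{5}{2}\right) \frac{79}{794} \cdot 18 = \left(- \frac{395}{1588}\right) 18 = - \frac{3555}{794}$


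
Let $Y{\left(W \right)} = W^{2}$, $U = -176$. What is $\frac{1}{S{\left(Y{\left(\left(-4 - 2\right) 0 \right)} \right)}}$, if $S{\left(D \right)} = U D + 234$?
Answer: $\frac{1}{234} \approx 0.0042735$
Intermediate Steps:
$S{\left(D \right)} = 234 - 176 D$ ($S{\left(D \right)} = - 176 D + 234 = 234 - 176 D$)
$\frac{1}{S{\left(Y{\left(\left(-4 - 2\right) 0 \right)} \right)}} = \frac{1}{234 - 176 \left(\left(-4 - 2\right) 0\right)^{2}} = \frac{1}{234 - 176 \left(\left(-6\right) 0\right)^{2}} = \frac{1}{234 - 176 \cdot 0^{2}} = \frac{1}{234 - 0} = \frac{1}{234 + 0} = \frac{1}{234}$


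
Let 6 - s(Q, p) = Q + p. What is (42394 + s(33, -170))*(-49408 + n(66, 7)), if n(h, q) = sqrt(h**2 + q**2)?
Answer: -2101668096 + 42537*sqrt(4405) ≈ -2.0988e+9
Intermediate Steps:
s(Q, p) = 6 - Q - p (s(Q, p) = 6 - (Q + p) = 6 + (-Q - p) = 6 - Q - p)
(42394 + s(33, -170))*(-49408 + n(66, 7)) = (42394 + (6 - 1*33 - 1*(-170)))*(-49408 + sqrt(66**2 + 7**2)) = (42394 + (6 - 33 + 170))*(-49408 + sqrt(4356 + 49)) = (42394 + 143)*(-49408 + sqrt(4405)) = 42537*(-49408 + sqrt(4405)) = -2101668096 + 42537*sqrt(4405)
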